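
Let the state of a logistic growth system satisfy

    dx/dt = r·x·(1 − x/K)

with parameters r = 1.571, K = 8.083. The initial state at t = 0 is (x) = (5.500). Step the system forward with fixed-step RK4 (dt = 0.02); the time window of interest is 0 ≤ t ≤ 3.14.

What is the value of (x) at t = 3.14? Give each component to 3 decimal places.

(x) = (8.056)

t=0.000: state=(5.500)
step 1 (dt=0.02): k1=(2.761), k2=(2.745), k3=(2.745), k4=(2.729); state += dt/6·(k1+2k2+2k3+k4)
t=0.020: state=(5.555)
t=0.040: state=(5.609)
t=0.060: state=(5.663)
continuing one RK4 step at a time; state shown every 10 steps (Δt=0.2):
t=0.200: state=(6.019)
t=0.400: state=(6.464)
t=0.600: state=(6.833)
t=0.800: state=(7.130)
t=1.000: state=(7.364)
t=1.200: state=(7.545)
t=1.400: state=(7.683)
t=1.600: state=(7.787)
t=1.800: state=(7.865)
t=2.000: state=(7.922)
t=2.200: state=(7.965)
t=2.400: state=(7.996)
t=2.600: state=(8.020)
t=2.800: state=(8.037)
t=3.000: state=(8.049)
t=3.140: state=(8.056)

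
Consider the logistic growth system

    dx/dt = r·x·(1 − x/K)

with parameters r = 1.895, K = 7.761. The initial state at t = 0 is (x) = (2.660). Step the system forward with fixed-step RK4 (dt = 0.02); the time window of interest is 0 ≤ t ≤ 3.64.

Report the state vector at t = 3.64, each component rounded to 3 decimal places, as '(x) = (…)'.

t=0.000: state=(2.660)
step 1 (dt=0.02): k1=(3.313), k2=(3.333), k3=(3.333), k4=(3.352); state += dt/6·(k1+2k2+2k3+k4)
t=0.020: state=(2.727)
t=0.040: state=(2.794)
t=0.060: state=(2.862)
continuing one RK4 step at a time; state shown every 10 steps (Δt=0.2):
t=0.200: state=(3.356)
t=0.400: state=(4.088)
t=0.600: state=(4.805)
t=0.800: state=(5.461)
t=1.000: state=(6.024)
t=1.200: state=(6.482)
t=1.400: state=(6.837)
t=1.600: state=(7.104)
t=1.800: state=(7.299)
t=2.000: state=(7.439)
t=2.200: state=(7.537)
t=2.400: state=(7.607)
t=2.600: state=(7.655)
t=2.800: state=(7.688)
t=3.000: state=(7.711)
t=3.200: state=(7.727)
t=3.400: state=(7.737)
t=3.600: state=(7.745)
t=3.640: state=(7.746)

(x) = (7.746)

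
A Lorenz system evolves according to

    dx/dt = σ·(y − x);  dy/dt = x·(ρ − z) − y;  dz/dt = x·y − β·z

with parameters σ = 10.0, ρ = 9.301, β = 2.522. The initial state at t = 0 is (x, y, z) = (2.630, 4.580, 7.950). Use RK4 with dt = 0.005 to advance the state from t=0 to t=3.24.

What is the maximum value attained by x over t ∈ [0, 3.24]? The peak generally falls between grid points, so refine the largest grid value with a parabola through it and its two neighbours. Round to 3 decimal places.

max x = 5.037

t=0.000: state=(2.630, 4.580, 7.950)
step 1 (dt=0.005): k1=(19.500, -1.027, -8.004), k2=(18.987, -0.905, -7.738), k3=(19.003, -0.909, -7.744), k4=(18.504, -0.788, -7.484); state += dt/6·(k1+2k2+2k3+k4)
t=0.005: state=(2.725, 4.575, 7.911)
t=0.010: state=(2.815, 4.572, 7.875)
t=0.015: state=(2.901, 4.570, 7.841)
continuing one RK4 step at a time; state shown every 40 steps (Δt=0.2):
t=0.200: state=(4.464, 4.911, 7.650)
t=0.400: state=(5.012, 5.109, 8.463)
t=0.600: state=(4.862, 4.652, 8.943)
t=0.800: state=(4.408, 4.220, 8.579)
t=1.000: state=(4.236, 4.257, 8.005)
t=1.200: state=(4.442, 4.602, 7.846)
t=1.400: state=(4.745, 4.856, 8.193)
t=1.600: state=(4.801, 4.744, 8.587)
t=1.800: state=(4.590, 4.466, 8.573)
t=2.000: state=(4.410, 4.370, 8.266)
t=2.200: state=(4.443, 4.507, 8.061)
t=2.400: state=(4.607, 4.688, 8.150)
t=2.600: state=(4.704, 4.710, 8.383)
t=2.800: state=(4.638, 4.578, 8.476)
t=3.000: state=(4.518, 4.472, 8.357)
t=3.200: state=(4.485, 4.499, 8.204)
t=3.240: state=(4.493, 4.518, 8.187)
largest grid value and its neighbours: x(0.445)=5.03653, x(0.450)=5.03695, x(0.455)=5.03690
parabola through these three points peaks at t≈0.452 with x≈5.03698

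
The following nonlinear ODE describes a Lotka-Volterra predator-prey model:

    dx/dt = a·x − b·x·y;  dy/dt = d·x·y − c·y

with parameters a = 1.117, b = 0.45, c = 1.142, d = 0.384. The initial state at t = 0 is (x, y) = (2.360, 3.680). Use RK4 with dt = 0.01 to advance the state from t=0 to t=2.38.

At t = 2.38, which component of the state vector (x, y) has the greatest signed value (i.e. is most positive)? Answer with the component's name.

t=0.000: state=(2.360, 3.680)
step 1 (dt=0.01): k1=(-1.272, -0.868), k2=(-1.264, -0.876), k3=(-1.264, -0.875), k4=(-1.256, -0.883); state += dt/6·(k1+2k2+2k3+k4)
t=0.010: state=(2.347, 3.671)
t=0.020: state=(2.335, 3.662)
t=0.030: state=(2.323, 3.653)
continuing one RK4 step at a time; state shown every 10 steps (Δt=0.1):
t=0.100: state=(2.241, 3.586)
t=0.200: state=(2.137, 3.479)
t=0.300: state=(2.049, 3.363)
t=0.400: state=(1.975, 3.241)
t=0.500: state=(1.914, 3.115)
t=0.600: state=(1.865, 2.988)
t=0.700: state=(1.828, 2.861)
t=0.800: state=(1.803, 2.737)
t=0.900: state=(1.787, 2.616)
t=1.000: state=(1.781, 2.499)
t=1.100: state=(1.784, 2.387)
t=1.200: state=(1.796, 2.281)
t=1.300: state=(1.817, 2.181)
t=1.400: state=(1.845, 2.087)
t=1.500: state=(1.882, 2.000)
t=1.600: state=(1.927, 1.919)
t=1.700: state=(1.980, 1.846)
t=1.800: state=(2.040, 1.778)
t=1.900: state=(2.109, 1.718)
t=2.000: state=(2.186, 1.664)
t=2.100: state=(2.270, 1.617)
t=2.200: state=(2.362, 1.577)
t=2.300: state=(2.462, 1.543)
t=2.380: state=(2.548, 1.521)
compare at T: x=2.548, y=1.521

largest component: x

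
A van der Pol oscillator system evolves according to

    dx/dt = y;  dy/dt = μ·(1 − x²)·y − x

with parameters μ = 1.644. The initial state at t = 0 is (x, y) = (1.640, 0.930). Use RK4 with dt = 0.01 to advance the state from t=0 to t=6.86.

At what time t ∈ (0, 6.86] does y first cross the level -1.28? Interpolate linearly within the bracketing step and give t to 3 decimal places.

t = 2.023

t=0.000: state=(1.640, 0.930)
step 1 (dt=0.01): k1=(0.930, -4.223), k2=(0.909, -4.192), k3=(0.909, -4.192), k4=(0.888, -4.160); state += dt/6·(k1+2k2+2k3+k4)
t=0.010: state=(1.649, 0.888)
t=0.020: state=(1.658, 0.847)
t=0.030: state=(1.666, 0.806)
continuing one RK4 step at a time; state shown every 25 steps (Δt=0.25):
t=0.250: state=(1.761, 0.125)
t=0.500: state=(1.740, -0.243)
t=0.750: state=(1.656, -0.409)
t=1.000: state=(1.540, -0.513)
t=1.250: state=(1.400, -0.613)
t=1.500: state=(1.232, -0.740)
t=1.750: state=(1.025, -0.929)
t=2.000: state=(0.757, -1.241)
t=2.020: state=(0.732, -1.274)
next step: t=2.030: state=(0.719, -1.292) — y has crossed -1.28
linear interpolation between t=2.020 (-1.27444) and t=2.030 (-1.29169) → t≈2.023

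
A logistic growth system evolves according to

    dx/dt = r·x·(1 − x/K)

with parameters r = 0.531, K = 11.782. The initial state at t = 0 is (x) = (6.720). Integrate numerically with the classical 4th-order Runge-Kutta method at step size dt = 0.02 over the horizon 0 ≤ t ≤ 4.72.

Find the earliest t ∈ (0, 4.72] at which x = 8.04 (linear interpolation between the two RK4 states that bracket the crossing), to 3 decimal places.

t = 0.907

t=0.000: state=(6.720)
step 1 (dt=0.02): k1=(1.533), k2=(1.532), k3=(1.532), k4=(1.531); state += dt/6·(k1+2k2+2k3+k4)
t=0.020: state=(6.751)
t=0.040: state=(6.781)
t=0.060: state=(6.812)
continuing one RK4 step at a time; state shown every 10 steps (Δt=0.2):
t=0.200: state=(7.024)
t=0.400: state=(7.322)
t=0.600: state=(7.612)
t=0.800: state=(7.894)
t=0.900: state=(8.031)
next step: t=0.920: state=(8.058) — x has crossed 8.04
linear interpolation between t=0.900 (8.03085) and t=0.920 (8.05795) → t≈0.907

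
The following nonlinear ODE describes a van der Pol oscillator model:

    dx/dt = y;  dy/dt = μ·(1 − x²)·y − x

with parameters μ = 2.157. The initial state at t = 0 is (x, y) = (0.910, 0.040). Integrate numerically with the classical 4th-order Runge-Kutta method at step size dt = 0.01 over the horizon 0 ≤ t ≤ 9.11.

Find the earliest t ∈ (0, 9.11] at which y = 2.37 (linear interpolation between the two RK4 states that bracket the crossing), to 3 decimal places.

t = 4.890

t=0.000: state=(0.910, 0.040)
step 1 (dt=0.01): k1=(0.040, -0.895), k2=(0.036, -0.897), k3=(0.036, -0.897), k4=(0.031, -0.899); state += dt/6·(k1+2k2+2k3+k4)
t=0.010: state=(0.910, 0.031)
t=0.020: state=(0.911, 0.022)
t=0.030: state=(0.911, 0.013)
continuing one RK4 step at a time; state shown every 50 steps (Δt=0.5):
t=0.500: state=(0.811, -0.456)
t=1.000: state=(0.398, -1.328)
t=1.500: state=(-0.768, -3.426)
t=2.000: state=(-1.903, -0.504)
t=2.500: state=(-1.873, 0.289)
t=3.000: state=(-1.704, 0.379)
t=3.500: state=(-1.493, 0.472)
t=4.000: state=(-1.218, 0.653)
t=4.500: state=(-0.792, 1.143)
t=4.890: state=(-0.151, 2.370)
next step: t=4.900: state=(-0.127, 2.422) — y has crossed 2.37
linear interpolation between t=4.890 (2.36988) and t=4.900 (2.42195) → t≈4.890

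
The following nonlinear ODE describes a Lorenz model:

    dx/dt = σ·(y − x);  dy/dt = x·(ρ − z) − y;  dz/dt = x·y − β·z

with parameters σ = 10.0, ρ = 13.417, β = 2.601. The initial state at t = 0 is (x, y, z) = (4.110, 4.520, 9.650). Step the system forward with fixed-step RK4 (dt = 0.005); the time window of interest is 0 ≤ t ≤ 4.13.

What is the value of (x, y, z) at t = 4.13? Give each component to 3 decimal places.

(x, y, z) = (5.774, 5.521, 12.938)

t=0.000: state=(4.110, 4.520, 9.650)
step 1 (dt=0.005): k1=(4.100, 10.962, -6.522), k2=(4.272, 11.041, -6.321), k3=(4.269, 11.040, -6.319), k4=(4.439, 11.118, -6.116); state += dt/6·(k1+2k2+2k3+k4)
t=0.005: state=(4.131, 4.575, 9.618)
t=0.010: state=(4.154, 4.631, 9.589)
t=0.015: state=(4.179, 4.688, 9.561)
continuing one RK4 step at a time; state shown every 40 steps (Δt=0.2):
t=0.200: state=(5.888, 7.033, 10.334)
t=0.400: state=(7.241, 7.069, 14.127)
t=0.600: state=(5.515, 4.449, 14.045)
t=0.800: state=(4.317, 4.253, 11.378)
t=1.000: state=(5.076, 5.807, 10.372)
t=1.200: state=(6.578, 7.087, 12.358)
t=1.400: state=(6.348, 5.678, 14.093)
t=1.600: state=(4.982, 4.530, 12.639)
t=1.800: state=(4.871, 5.183, 11.079)
t=2.000: state=(5.891, 6.457, 11.558)
t=2.200: state=(6.443, 6.312, 13.324)
t=2.400: state=(5.605, 5.093, 13.233)
t=2.600: state=(5.019, 5.005, 11.864)
t=2.800: state=(5.478, 5.880, 11.473)
t=3.000: state=(6.178, 6.352, 12.561)
t=3.200: state=(5.959, 5.623, 13.234)
t=3.400: state=(5.316, 5.116, 12.458)
t=3.600: state=(5.330, 5.526, 11.734)
t=3.800: state=(5.865, 6.117, 12.126)
t=4.000: state=(6.034, 5.923, 12.922)
t=4.130: state=(5.774, 5.521, 12.938)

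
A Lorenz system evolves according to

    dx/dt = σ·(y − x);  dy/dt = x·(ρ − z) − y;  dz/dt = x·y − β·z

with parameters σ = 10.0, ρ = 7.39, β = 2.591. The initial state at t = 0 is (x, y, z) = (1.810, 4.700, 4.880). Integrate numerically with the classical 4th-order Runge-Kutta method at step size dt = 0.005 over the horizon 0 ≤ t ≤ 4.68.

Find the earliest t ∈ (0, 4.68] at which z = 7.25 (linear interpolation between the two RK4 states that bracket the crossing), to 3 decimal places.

t = 0.358

t=0.000: state=(1.810, 4.700, 4.880)
step 1 (dt=0.005): k1=(28.900, -0.157, -4.137), k2=(28.174, 0.044, -3.771), k3=(28.197, 0.038, -3.781), k4=(27.492, 0.234, -3.425); state += dt/6·(k1+2k2+2k3+k4)
t=0.005: state=(1.951, 4.700, 4.861)
t=0.010: state=(2.085, 4.702, 4.846)
t=0.015: state=(2.213, 4.706, 4.834)
continuing one RK4 step at a time; state shown every 40 steps (Δt=0.2):
t=0.200: state=(4.625, 5.284, 5.785)
t=0.355: state=(5.126, 5.116, 7.226)
next step: t=0.360: state=(5.125, 5.094, 7.263) — z has crossed 7.25
linear interpolation between t=0.355 (7.22621) and t=0.360 (7.26319) → t≈0.358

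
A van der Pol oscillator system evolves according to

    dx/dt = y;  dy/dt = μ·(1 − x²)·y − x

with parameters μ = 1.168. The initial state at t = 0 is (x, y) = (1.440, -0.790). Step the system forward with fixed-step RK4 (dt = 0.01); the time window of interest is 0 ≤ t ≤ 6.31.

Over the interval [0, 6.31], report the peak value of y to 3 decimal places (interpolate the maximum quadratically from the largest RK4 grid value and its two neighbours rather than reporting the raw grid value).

t=0.000: state=(1.440, -0.790)
step 1 (dt=0.01): k1=(-0.790, -0.449), k2=(-0.792, -0.453), k3=(-0.792, -0.453), k4=(-0.795, -0.457); state += dt/6·(k1+2k2+2k3+k4)
t=0.010: state=(1.432, -0.795)
t=0.020: state=(1.424, -0.799)
t=0.030: state=(1.416, -0.804)
continuing one RK4 step at a time; state shown every 25 steps (Δt=0.25):
t=0.250: state=(1.226, -0.929)
t=0.500: state=(0.969, -1.141)
t=0.750: state=(0.646, -1.473)
t=1.000: state=(0.218, -1.983)
t=1.250: state=(-0.358, -2.619)
t=1.500: state=(-1.057, -2.818)
t=1.750: state=(-1.663, -1.851)
t=2.000: state=(-1.960, -0.597)
t=2.250: state=(-2.012, 0.084)
t=2.500: state=(-1.951, 0.370)
t=2.750: state=(-1.839, 0.507)
t=3.000: state=(-1.700, 0.603)
t=3.250: state=(-1.538, 0.700)
t=3.500: state=(-1.348, 0.821)
t=3.750: state=(-1.123, 0.992)
t=4.000: state=(-0.845, 1.247)
t=4.250: state=(-0.488, 1.644)
t=4.500: state=(-0.008, 2.224)
t=4.750: state=(0.626, 2.794)
t=5.000: state=(1.321, 2.559)
t=5.250: state=(1.814, 1.310)
t=5.500: state=(1.998, 0.263)
t=5.750: state=(1.994, -0.224)
t=6.000: state=(1.908, -0.433)
t=6.250: state=(1.785, -0.547)
t=6.310: state=(1.751, -0.570)
largest grid value and its neighbours: y(4.820)=2.85249, y(4.830)=2.85403, y(4.840)=2.85367
parabola through these three points peaks at t≈4.833 with y≈2.85412

max y = 2.854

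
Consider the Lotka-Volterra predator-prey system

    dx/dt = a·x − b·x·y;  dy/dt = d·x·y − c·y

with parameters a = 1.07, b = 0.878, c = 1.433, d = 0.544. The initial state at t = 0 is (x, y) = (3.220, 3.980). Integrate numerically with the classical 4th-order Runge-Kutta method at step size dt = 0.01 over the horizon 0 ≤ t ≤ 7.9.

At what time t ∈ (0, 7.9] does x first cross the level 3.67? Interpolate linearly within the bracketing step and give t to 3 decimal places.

t = 4.177

t=0.000: state=(3.220, 3.980)
step 1 (dt=0.01): k1=(-7.807, 1.268), k2=(-7.730, 1.186), k3=(-7.730, 1.186), k4=(-7.652, 1.104); state += dt/6·(k1+2k2+2k3+k4)
t=0.010: state=(3.143, 3.992)
t=0.020: state=(3.067, 4.002)
t=0.030: state=(2.993, 4.011)
continuing one RK4 step at a time; state shown every 50 steps (Δt=0.5):
t=0.500: state=(1.047, 3.243)
t=1.000: state=(0.580, 1.945)
t=1.500: state=(0.516, 1.097)
t=2.000: state=(0.611, 0.623)
t=2.500: state=(0.843, 0.370)
t=3.000: state=(1.264, 0.239)
t=3.500: state=(1.973, 0.180)
t=4.000: state=(3.123, 0.174)
t=4.170: state=(3.647, 0.186)
next step: t=4.180: state=(3.681, 0.187) — x has crossed 3.67
linear interpolation between t=4.170 (3.64743) and t=4.180 (3.68063) → t≈4.177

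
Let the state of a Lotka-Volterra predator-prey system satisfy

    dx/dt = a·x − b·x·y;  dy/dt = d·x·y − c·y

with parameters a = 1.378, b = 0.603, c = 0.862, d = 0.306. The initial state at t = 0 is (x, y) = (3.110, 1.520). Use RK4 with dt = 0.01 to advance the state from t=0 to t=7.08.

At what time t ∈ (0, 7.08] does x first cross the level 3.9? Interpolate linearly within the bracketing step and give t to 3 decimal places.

t = 0.542

t=0.000: state=(3.110, 1.520)
step 1 (dt=0.01): k1=(1.435, 0.136), k2=(1.437, 0.140), k3=(1.437, 0.140), k4=(1.439, 0.143); state += dt/6·(k1+2k2+2k3+k4)
t=0.010: state=(3.124, 1.521)
t=0.020: state=(3.139, 1.523)
t=0.030: state=(3.153, 1.524)
continuing one RK4 step at a time; state shown every 25 steps (Δt=0.25):
t=0.250: state=(3.477, 1.576)
t=0.500: state=(3.842, 1.682)
t=0.540: state=(3.897, 1.703)
next step: t=0.550: state=(3.911, 1.709) — x has crossed 3.9
linear interpolation between t=0.540 (3.89700) and t=0.550 (3.91063) → t≈0.542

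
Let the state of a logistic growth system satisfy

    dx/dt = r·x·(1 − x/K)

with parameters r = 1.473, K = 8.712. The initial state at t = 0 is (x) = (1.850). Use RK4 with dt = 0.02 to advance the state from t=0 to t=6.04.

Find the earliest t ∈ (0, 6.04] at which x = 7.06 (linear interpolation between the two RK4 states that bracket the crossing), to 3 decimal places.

t = 1.876

t=0.000: state=(1.850)
step 1 (dt=0.02): k1=(2.146), k2=(2.164), k3=(2.165), k4=(2.183); state += dt/6·(k1+2k2+2k3+k4)
t=0.020: state=(1.893)
t=0.040: state=(1.937)
t=0.060: state=(1.982)
continuing one RK4 step at a time; state shown every 10 steps (Δt=0.2):
t=0.200: state=(2.315)
t=0.400: state=(2.849)
t=0.600: state=(3.440)
t=0.800: state=(4.068)
t=1.000: state=(4.708)
t=1.200: state=(5.334)
t=1.400: state=(5.920)
t=1.600: state=(6.447)
t=1.800: state=(6.905)
t=1.860: state=(7.028)
next step: t=1.880: state=(7.068) — x has crossed 7.06
linear interpolation between t=1.860 (7.02832) and t=1.880 (7.06798) → t≈1.876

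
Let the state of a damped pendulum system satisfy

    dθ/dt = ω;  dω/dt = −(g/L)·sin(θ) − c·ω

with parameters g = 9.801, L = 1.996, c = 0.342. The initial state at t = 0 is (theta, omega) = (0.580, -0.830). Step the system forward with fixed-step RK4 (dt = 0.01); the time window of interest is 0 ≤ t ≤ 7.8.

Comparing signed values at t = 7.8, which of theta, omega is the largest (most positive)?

t=0.000: state=(0.580, -0.830)
step 1 (dt=0.01): k1=(-0.830, -2.407), k2=(-0.842, -2.386), k3=(-0.842, -2.386), k4=(-0.854, -2.364); state += dt/6·(k1+2k2+2k3+k4)
t=0.010: state=(0.572, -0.854)
t=0.020: state=(0.563, -0.877)
t=0.030: state=(0.554, -0.900)
continuing one RK4 step at a time; state shown every 50 steps (Δt=0.5):
t=0.500: state=(-0.025, -1.335)
t=1.000: state=(-0.510, -0.438)
t=1.500: state=(-0.418, 0.736)
t=2.000: state=(0.072, 1.015)
t=2.500: state=(0.413, 0.234)
t=3.000: state=(0.289, -0.653)
t=3.500: state=(-0.104, -0.754)
t=4.000: state=(-0.331, -0.080)
t=4.500: state=(-0.190, 0.568)
t=5.000: state=(0.120, 0.544)
t=5.500: state=(0.260, -0.026)
t=6.000: state=(0.115, -0.480)
t=6.500: state=(-0.123, -0.378)
t=7.000: state=(-0.199, 0.091)
t=7.500: state=(-0.062, 0.394)
t=7.800: state=(0.055, 0.358)
compare at T: theta=0.055, omega=0.358

largest component: omega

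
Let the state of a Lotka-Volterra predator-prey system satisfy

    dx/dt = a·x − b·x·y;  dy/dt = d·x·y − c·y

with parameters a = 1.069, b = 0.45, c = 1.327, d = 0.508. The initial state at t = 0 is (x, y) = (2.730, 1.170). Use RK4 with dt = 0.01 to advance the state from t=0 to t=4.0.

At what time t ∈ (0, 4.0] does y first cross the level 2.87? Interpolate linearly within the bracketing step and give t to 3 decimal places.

t = 1.492

t=0.000: state=(2.730, 1.170)
step 1 (dt=0.01): k1=(1.481, 0.070), k2=(1.485, 0.074), k3=(1.485, 0.074), k4=(1.488, 0.079); state += dt/6·(k1+2k2+2k3+k4)
t=0.010: state=(2.745, 1.171)
t=0.020: state=(2.760, 1.172)
t=0.030: state=(2.775, 1.173)
continuing one RK4 step at a time; state shown every 20 steps (Δt=0.2):
t=0.200: state=(3.039, 1.203)
t=0.400: state=(3.368, 1.277)
t=0.600: state=(3.698, 1.402)
t=0.800: state=(4.005, 1.591)
t=1.000: state=(4.249, 1.857)
t=1.200: state=(4.385, 2.211)
t=1.400: state=(4.366, 2.648)
t=1.490: state=(4.299, 2.865)
next step: t=1.500: state=(4.290, 2.890) — y has crossed 2.87
linear interpolation between t=1.490 (2.86545) and t=1.500 (2.89005) → t≈1.492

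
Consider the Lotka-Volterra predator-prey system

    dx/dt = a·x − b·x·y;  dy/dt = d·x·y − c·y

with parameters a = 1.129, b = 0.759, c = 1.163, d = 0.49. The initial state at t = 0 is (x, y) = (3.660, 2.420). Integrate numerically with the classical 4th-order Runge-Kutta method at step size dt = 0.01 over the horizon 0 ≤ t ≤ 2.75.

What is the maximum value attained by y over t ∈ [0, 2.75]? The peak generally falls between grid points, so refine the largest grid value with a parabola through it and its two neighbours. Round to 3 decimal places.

t=0.000: state=(3.660, 2.420)
step 1 (dt=0.01): k1=(-2.590, 1.526), k2=(-2.602, 1.515), k3=(-2.602, 1.515), k4=(-2.614, 1.504); state += dt/6·(k1+2k2+2k3+k4)
t=0.010: state=(3.634, 2.435)
t=0.020: state=(3.608, 2.450)
t=0.030: state=(3.581, 2.465)
continuing one RK4 step at a time; state shown every 10 steps (Δt=0.1):
t=0.100: state=(3.391, 2.561)
t=0.200: state=(3.112, 2.673)
t=0.300: state=(2.835, 2.753)
t=0.400: state=(2.570, 2.798)
t=0.500: state=(2.326, 2.808)
t=0.600: state=(2.105, 2.786)
t=0.700: state=(1.911, 2.736)
t=0.800: state=(1.743, 2.663)
t=0.900: state=(1.599, 2.573)
t=1.000: state=(1.479, 2.470)
t=1.100: state=(1.378, 2.358)
t=1.200: state=(1.296, 2.241)
t=1.300: state=(1.229, 2.122)
t=1.400: state=(1.177, 2.004)
t=1.500: state=(1.137, 1.888)
t=1.600: state=(1.107, 1.775)
t=1.700: state=(1.088, 1.668)
t=1.800: state=(1.077, 1.565)
t=1.900: state=(1.075, 1.469)
t=2.000: state=(1.080, 1.378)
t=2.100: state=(1.093, 1.294)
t=2.200: state=(1.112, 1.216)
t=2.300: state=(1.139, 1.144)
t=2.400: state=(1.172, 1.077)
t=2.500: state=(1.211, 1.017)
t=2.600: state=(1.258, 0.962)
t=2.700: state=(1.312, 0.912)
t=2.750: state=(1.342, 0.889)
largest grid value and its neighbours: y(0.470)=2.80809, y(0.480)=2.80825, y(0.490)=2.80807
parabola through these three points peaks at t≈0.480 with y≈2.80825

max y = 2.808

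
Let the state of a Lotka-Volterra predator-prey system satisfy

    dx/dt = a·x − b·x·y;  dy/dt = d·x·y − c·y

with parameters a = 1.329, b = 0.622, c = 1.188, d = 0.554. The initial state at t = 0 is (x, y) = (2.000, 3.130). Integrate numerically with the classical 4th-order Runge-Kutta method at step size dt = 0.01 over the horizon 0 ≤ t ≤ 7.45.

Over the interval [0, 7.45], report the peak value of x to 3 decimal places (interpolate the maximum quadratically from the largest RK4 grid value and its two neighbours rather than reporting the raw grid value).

t=0.000: state=(2.000, 3.130)
step 1 (dt=0.01): k1=(-1.236, -0.250), k2=(-1.230, -0.261), k3=(-1.230, -0.261), k4=(-1.225, -0.272); state += dt/6·(k1+2k2+2k3+k4)
t=0.010: state=(1.988, 3.127)
t=0.020: state=(1.976, 3.125)
t=0.030: state=(1.963, 3.122)
continuing one RK4 step at a time; state shown every 25 steps (Δt=0.25):
t=0.250: state=(1.728, 3.008)
t=0.500: state=(1.532, 2.799)
t=0.750: state=(1.409, 2.547)
t=1.000: state=(1.349, 2.290)
t=1.250: state=(1.342, 2.049)
t=1.500: state=(1.384, 1.838)
t=1.750: state=(1.471, 1.663)
t=2.000: state=(1.601, 1.528)
t=2.250: state=(1.773, 1.433)
t=2.500: state=(1.988, 1.381)
t=2.750: state=(2.238, 1.375)
t=3.000: state=(2.512, 1.419)
t=3.250: state=(2.789, 1.522)
t=3.500: state=(3.031, 1.694)
t=3.750: state=(3.189, 1.938)
t=4.000: state=(3.212, 2.248)
t=4.250: state=(3.076, 2.586)
t=4.500: state=(2.798, 2.890)
t=4.750: state=(2.447, 3.089)
t=5.000: state=(2.097, 3.143)
t=5.250: state=(1.802, 3.057)
t=5.500: state=(1.583, 2.869)
t=5.750: state=(1.439, 2.626)
t=6.000: state=(1.361, 2.367)
t=6.250: state=(1.339, 2.119)
t=6.500: state=(1.367, 1.898)
t=6.750: state=(1.440, 1.712)
t=7.000: state=(1.556, 1.565)
t=7.250: state=(1.716, 1.458)
t=7.450: state=(1.875, 1.402)
largest grid value and its neighbours: x(3.900)=3.22159, x(3.910)=3.22184, x(3.920)=3.22183
parabola through these three points peaks at t≈3.915 with x≈3.22187

max x = 3.222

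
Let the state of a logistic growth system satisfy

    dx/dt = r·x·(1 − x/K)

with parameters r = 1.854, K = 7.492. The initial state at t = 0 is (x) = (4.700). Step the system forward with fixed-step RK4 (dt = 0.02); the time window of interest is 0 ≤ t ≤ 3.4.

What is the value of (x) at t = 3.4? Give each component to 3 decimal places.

(x) = (7.484)

t=0.000: state=(4.700)
step 1 (dt=0.02): k1=(3.247), k2=(3.232), k3=(3.232), k4=(3.216); state += dt/6·(k1+2k2+2k3+k4)
t=0.020: state=(4.765)
t=0.040: state=(4.829)
t=0.060: state=(4.892)
continuing one RK4 step at a time; state shown every 10 steps (Δt=0.2):
t=0.200: state=(5.313)
t=0.400: state=(5.840)
t=0.600: state=(6.268)
t=0.800: state=(6.602)
t=1.000: state=(6.854)
t=1.200: state=(7.040)
t=1.400: state=(7.174)
t=1.600: state=(7.270)
t=1.800: state=(7.337)
t=2.000: state=(7.384)
t=2.200: state=(7.417)
t=2.400: state=(7.440)
t=2.600: state=(7.456)
t=2.800: state=(7.467)
t=3.000: state=(7.475)
t=3.200: state=(7.480)
t=3.400: state=(7.484)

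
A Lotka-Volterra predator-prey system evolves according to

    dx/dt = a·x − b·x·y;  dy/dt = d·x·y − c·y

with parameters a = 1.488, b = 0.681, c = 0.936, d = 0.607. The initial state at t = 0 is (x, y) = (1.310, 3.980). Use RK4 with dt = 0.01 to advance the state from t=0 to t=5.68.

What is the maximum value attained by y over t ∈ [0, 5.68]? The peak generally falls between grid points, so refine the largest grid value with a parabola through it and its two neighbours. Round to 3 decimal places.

max y = 4.018

t=0.000: state=(1.310, 3.980)
step 1 (dt=0.01): k1=(-1.601, -0.561), k2=(-1.589, -0.579), k3=(-1.589, -0.579), k4=(-1.577, -0.598); state += dt/6·(k1+2k2+2k3+k4)
t=0.010: state=(1.294, 3.974)
t=0.020: state=(1.278, 3.968)
t=0.030: state=(1.263, 3.962)
continuing one RK4 step at a time; state shown every 20 steps (Δt=0.2):
t=0.200: state=(1.037, 3.802)
t=0.400: state=(0.847, 3.533)
t=0.600: state=(0.720, 3.220)
t=0.800: state=(0.639, 2.899)
t=1.000: state=(0.592, 2.590)
t=1.200: state=(0.572, 2.304)
t=1.400: state=(0.573, 2.048)
t=1.600: state=(0.593, 1.822)
t=1.800: state=(0.631, 1.627)
t=2.000: state=(0.689, 1.462)
t=2.200: state=(0.768, 1.324)
t=2.400: state=(0.870, 1.212)
t=2.600: state=(0.999, 1.126)
t=2.800: state=(1.160, 1.064)
t=3.000: state=(1.355, 1.028)
t=3.200: state=(1.587, 1.018)
t=3.400: state=(1.859, 1.041)
t=3.600: state=(2.164, 1.101)
t=3.800: state=(2.492, 1.211)
t=4.000: state=(2.813, 1.387)
t=4.200: state=(3.085, 1.646)
t=4.400: state=(3.243, 2.008)
t=4.600: state=(3.223, 2.470)
t=4.800: state=(2.992, 2.993)
t=5.000: state=(2.589, 3.488)
t=5.200: state=(2.111, 3.848)
t=5.400: state=(1.661, 4.010)
t=5.600: state=(1.296, 3.975)
t=5.680: state=(1.177, 3.916)
largest grid value and its neighbours: y(5.450)=4.01796, y(5.460)=4.01818, y(5.470)=4.01793
parabola through these three points peaks at t≈5.460 with y≈4.01818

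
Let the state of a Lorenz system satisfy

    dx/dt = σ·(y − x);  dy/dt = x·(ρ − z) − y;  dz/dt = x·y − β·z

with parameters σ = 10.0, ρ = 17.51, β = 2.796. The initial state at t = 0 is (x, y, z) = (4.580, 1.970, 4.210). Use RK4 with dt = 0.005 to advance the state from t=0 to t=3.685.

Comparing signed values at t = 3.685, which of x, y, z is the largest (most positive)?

largest component: z

t=0.000: state=(4.580, 1.970, 4.210)
step 1 (dt=0.005): k1=(-26.100, 58.944, -2.749), k2=(-23.974, 57.960, -2.193), k3=(-24.052, 58.027, -2.196), k4=(-21.996, 57.103, -1.661); state += dt/6·(k1+2k2+2k3+k4)
t=0.005: state=(4.460, 2.260, 4.199)
t=0.010: state=(4.360, 2.541, 4.193)
t=0.015: state=(4.278, 2.816, 4.192)
continuing one RK4 step at a time; state shown every 40 steps (Δt=0.2):
t=0.200: state=(8.430, 12.915, 9.723)
t=0.400: state=(10.156, 5.031, 25.505)
t=0.600: state=(1.726, -0.032, 15.637)
t=0.800: state=(0.653, 0.774, 8.982)
t=1.000: state=(1.657, 2.664, 5.419)
t=1.200: state=(5.970, 9.695, 6.674)
t=1.400: state=(12.073, 10.516, 24.243)
t=1.600: state=(3.260, 0.093, 18.359)
t=1.800: state=(0.852, 0.789, 10.561)
t=2.000: state=(1.675, 2.603, 6.338)
t=2.200: state=(5.636, 9.057, 6.847)
t=2.400: state=(11.941, 11.308, 23.106)
t=2.600: state=(3.865, 0.488, 18.911)
t=2.800: state=(1.223, 1.186, 10.994)
t=3.000: state=(2.388, 3.658, 6.903)
t=3.200: state=(7.366, 11.185, 9.639)
t=3.400: state=(10.668, 7.473, 24.270)
t=3.600: state=(3.012, 0.922, 16.752)
t=3.685: state=(1.921, 1.307, 13.399)
compare at T: x=1.921, y=1.307, z=13.399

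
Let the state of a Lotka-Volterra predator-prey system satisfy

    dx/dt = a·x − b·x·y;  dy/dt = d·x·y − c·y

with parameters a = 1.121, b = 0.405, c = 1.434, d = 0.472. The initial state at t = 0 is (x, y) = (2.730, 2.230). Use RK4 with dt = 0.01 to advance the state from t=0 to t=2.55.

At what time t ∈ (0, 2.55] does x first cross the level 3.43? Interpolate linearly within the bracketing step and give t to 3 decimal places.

t=0.000: state=(2.730, 2.230)
step 1 (dt=0.01): k1=(0.595, -0.324), k2=(0.597, -0.321), k3=(0.597, -0.321), k4=(0.600, -0.318); state += dt/6·(k1+2k2+2k3+k4)
t=0.010: state=(2.736, 2.227)
t=0.020: state=(2.742, 2.224)
t=0.030: state=(2.748, 2.221)
continuing one RK4 step at a time; state shown every 10 steps (Δt=0.1):
t=0.100: state=(2.792, 2.201)
t=0.200: state=(2.858, 2.179)
t=0.300: state=(2.928, 2.164)
t=0.400: state=(3.001, 2.156)
t=0.500: state=(3.076, 2.156)
t=0.600: state=(3.153, 2.164)
t=0.700: state=(3.230, 2.180)
t=0.800: state=(3.306, 2.204)
t=0.900: state=(3.381, 2.236)
t=0.960: state=(3.424, 2.259)
next step: t=0.970: state=(3.431, 2.263) — x has crossed 3.43
linear interpolation between t=0.960 (3.42379) and t=0.970 (3.43083) → t≈0.969

t = 0.969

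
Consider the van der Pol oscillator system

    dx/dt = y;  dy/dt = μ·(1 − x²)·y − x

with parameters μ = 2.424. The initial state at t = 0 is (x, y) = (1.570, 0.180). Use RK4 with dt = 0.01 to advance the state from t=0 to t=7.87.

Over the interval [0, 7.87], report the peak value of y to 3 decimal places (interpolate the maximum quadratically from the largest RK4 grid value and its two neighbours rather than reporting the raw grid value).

t=0.000: state=(1.570, 0.180)
step 1 (dt=0.01): k1=(0.180, -2.209), k2=(0.169, -2.172), k3=(0.169, -2.173), k4=(0.158, -2.136); state += dt/6·(k1+2k2+2k3+k4)
t=0.010: state=(1.572, 0.158)
t=0.020: state=(1.573, 0.137)
t=0.030: state=(1.574, 0.117)
continuing one RK4 step at a time; state shown every 50 steps (Δt=0.5):
t=0.500: state=(1.493, -0.346)
t=1.000: state=(1.270, -0.547)
t=1.500: state=(0.919, -0.925)
t=2.000: state=(0.180, -2.397)
t=2.500: state=(-1.626, -2.963)
t=3.000: state=(-2.010, 0.163)
t=3.500: state=(-1.884, 0.290)
t=4.000: state=(-1.728, 0.337)
t=4.500: state=(-1.544, 0.406)
t=5.000: state=(-1.312, 0.537)
t=5.500: state=(-0.977, 0.856)
t=6.000: state=(-0.321, 2.069)
t=6.500: state=(1.416, 3.733)
t=7.000: state=(2.019, -0.099)
t=7.500: state=(1.903, -0.284)
t=7.870: state=(1.792, -0.317)
largest grid value and its neighbours: y(6.380)=4.33699, y(6.390)=4.33981, y(6.400)=4.33341
parabola through these three points peaks at t≈6.388 with y≈4.33998

max y = 4.340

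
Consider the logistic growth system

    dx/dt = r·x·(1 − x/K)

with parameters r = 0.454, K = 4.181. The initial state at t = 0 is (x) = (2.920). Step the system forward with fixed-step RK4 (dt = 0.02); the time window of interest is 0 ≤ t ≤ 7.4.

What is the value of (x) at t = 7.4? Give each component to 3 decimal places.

(x) = (4.119)

t=0.000: state=(2.920)
step 1 (dt=0.02): k1=(0.400), k2=(0.399), k3=(0.399), k4=(0.398); state += dt/6·(k1+2k2+2k3+k4)
t=0.020: state=(2.928)
t=0.040: state=(2.936)
t=0.060: state=(2.944)
continuing one RK4 step at a time; state shown every 25 steps (Δt=0.5):
t=0.500: state=(3.111)
t=1.000: state=(3.281)
t=1.500: state=(3.431)
t=2.000: state=(3.561)
t=2.500: state=(3.671)
t=3.000: state=(3.765)
t=3.500: state=(3.842)
t=4.000: state=(3.907)
t=4.500: state=(3.959)
t=5.000: state=(4.002)
t=5.500: state=(4.037)
t=6.000: state=(4.066)
t=6.500: state=(4.089)
t=7.000: state=(4.107)
t=7.400: state=(4.119)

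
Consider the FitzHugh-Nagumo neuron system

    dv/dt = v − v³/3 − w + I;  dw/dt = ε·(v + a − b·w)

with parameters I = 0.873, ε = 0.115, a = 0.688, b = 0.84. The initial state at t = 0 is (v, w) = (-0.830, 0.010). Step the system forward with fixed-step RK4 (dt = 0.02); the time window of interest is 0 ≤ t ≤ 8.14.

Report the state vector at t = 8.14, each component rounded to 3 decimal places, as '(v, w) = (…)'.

t=0.000: state=(-0.830, 0.010)
step 1 (dt=0.02): k1=(0.224, -0.017), k2=(0.224, -0.017), k3=(0.224, -0.017), k4=(0.225, -0.017); state += dt/6·(k1+2k2+2k3+k4)
t=0.020: state=(-0.826, 0.010)
t=0.040: state=(-0.821, 0.009)
t=0.060: state=(-0.816, 0.009)
continuing one RK4 step at a time; state shown every 25 steps (Δt=0.5):
t=0.500: state=(-0.705, 0.005)
t=1.000: state=(-0.544, 0.008)
t=1.500: state=(-0.319, 0.022)
t=2.000: state=(0.022, 0.050)
t=2.500: state=(0.548, 0.102)
t=3.000: state=(1.224, 0.185)
t=3.500: state=(1.714, 0.300)
t=4.000: state=(1.877, 0.426)
t=4.500: state=(1.889, 0.551)
t=5.000: state=(1.859, 0.669)
t=5.500: state=(1.817, 0.779)
t=6.000: state=(1.772, 0.881)
t=6.500: state=(1.726, 0.977)
t=7.000: state=(1.680, 1.065)
t=7.500: state=(1.634, 1.146)
t=8.000: state=(1.587, 1.221)
t=8.140: state=(1.574, 1.241)

(v, w) = (1.574, 1.241)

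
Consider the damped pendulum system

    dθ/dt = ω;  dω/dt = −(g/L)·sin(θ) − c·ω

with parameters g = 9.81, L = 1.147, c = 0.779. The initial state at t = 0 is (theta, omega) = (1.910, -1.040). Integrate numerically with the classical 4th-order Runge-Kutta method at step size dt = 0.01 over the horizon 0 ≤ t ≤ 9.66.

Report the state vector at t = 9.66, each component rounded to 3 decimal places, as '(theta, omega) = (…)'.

t=0.000: state=(1.910, -1.040)
step 1 (dt=0.01): k1=(-1.040, -7.255), k2=(-1.076, -7.242), k3=(-1.076, -7.242), k4=(-1.112, -7.229); state += dt/6·(k1+2k2+2k3+k4)
t=0.010: state=(1.899, -1.112)
t=0.020: state=(1.888, -1.185)
t=0.030: state=(1.876, -1.257)
continuing one RK4 step at a time; state shown every 50 steps (Δt=0.5):
t=0.500: state=(0.576, -3.873)
t=1.000: state=(-0.979, -1.483)
t=1.500: state=(-0.772, 1.991)
t=2.000: state=(0.384, 1.837)
t=2.500: state=(0.628, -0.830)
t=3.000: state=(-0.090, -1.494)
t=3.500: state=(-0.445, 0.205)
t=4.000: state=(-0.042, 1.063)
t=4.500: state=(0.292, 0.095)
t=5.000: state=(0.090, -0.700)
t=5.500: state=(-0.178, -0.212)
t=6.000: state=(-0.098, 0.431)
t=6.500: state=(0.101, 0.232)
t=7.000: state=(0.087, -0.245)
t=7.500: state=(-0.051, -0.206)
t=8.000: state=(-0.069, 0.125)
t=8.500: state=(0.021, 0.165)
t=9.000: state=(0.051, -0.051)
t=9.500: state=(-0.004, -0.122)
t=9.660: state=(-0.021, -0.091)

(theta, omega) = (-0.021, -0.091)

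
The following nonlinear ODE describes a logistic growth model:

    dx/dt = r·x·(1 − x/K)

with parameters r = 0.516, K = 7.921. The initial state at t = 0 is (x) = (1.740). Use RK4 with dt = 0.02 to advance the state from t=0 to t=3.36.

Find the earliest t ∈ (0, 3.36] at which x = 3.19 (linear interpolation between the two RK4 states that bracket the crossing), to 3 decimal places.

t=0.000: state=(1.740)
step 1 (dt=0.02): k1=(0.701), k2=(0.703), k3=(0.703), k4=(0.705); state += dt/6·(k1+2k2+2k3+k4)
t=0.020: state=(1.754)
t=0.040: state=(1.768)
t=0.060: state=(1.782)
continuing one RK4 step at a time; state shown every 10 steps (Δt=0.2):
t=0.200: state=(1.884)
t=0.400: state=(2.036)
t=0.600: state=(2.196)
t=0.800: state=(2.364)
t=1.000: state=(2.538)
t=1.200: state=(2.720)
t=1.400: state=(2.907)
t=1.600: state=(3.099)
t=1.680: state=(3.177)
next step: t=1.700: state=(3.197) — x has crossed 3.19
linear interpolation between t=1.680 (3.17743) and t=1.700 (3.19709) → t≈1.693

t = 1.693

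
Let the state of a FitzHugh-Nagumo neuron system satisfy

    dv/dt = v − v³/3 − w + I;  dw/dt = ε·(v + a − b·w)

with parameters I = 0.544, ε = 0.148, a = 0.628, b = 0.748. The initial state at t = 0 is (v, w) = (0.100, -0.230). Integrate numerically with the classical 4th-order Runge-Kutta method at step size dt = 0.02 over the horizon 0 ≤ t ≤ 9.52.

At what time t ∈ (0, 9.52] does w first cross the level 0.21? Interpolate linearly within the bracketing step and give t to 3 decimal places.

t=0.000: state=(0.100, -0.230)
step 1 (dt=0.02): k1=(0.874, 0.133), k2=(0.881, 0.134), k3=(0.881, 0.134), k4=(0.888, 0.136); state += dt/6·(k1+2k2+2k3+k4)
t=0.020: state=(0.118, -0.227)
t=0.040: state=(0.136, -0.225)
t=0.060: state=(0.154, -0.222)
continuing one RK4 step at a time; state shown every 25 steps (Δt=0.5):
t=0.500: state=(0.631, -0.147)
t=1.000: state=(1.264, -0.025)
t=1.500: state=(1.685, 0.130)
t=1.740: state=(1.774, 0.209)
next step: t=1.760: state=(1.779, 0.216) — w has crossed 0.21
linear interpolation between t=1.740 (0.20909) and t=1.760 (0.21573) → t≈1.743

t = 1.743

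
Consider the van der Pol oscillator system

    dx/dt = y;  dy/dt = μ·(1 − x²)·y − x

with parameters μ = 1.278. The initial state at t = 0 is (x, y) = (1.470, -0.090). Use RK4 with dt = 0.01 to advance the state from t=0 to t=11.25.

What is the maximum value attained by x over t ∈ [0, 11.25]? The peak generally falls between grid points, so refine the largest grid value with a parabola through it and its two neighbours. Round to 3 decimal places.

max x = 2.012

t=0.000: state=(1.470, -0.090)
step 1 (dt=0.01): k1=(-0.090, -1.336), k2=(-0.097, -1.326), k3=(-0.097, -1.326), k4=(-0.103, -1.316); state += dt/6·(k1+2k2+2k3+k4)
t=0.010: state=(1.469, -0.103)
t=0.020: state=(1.468, -0.116)
t=0.030: state=(1.467, -0.129)
continuing one RK4 step at a time; state shown every 50 steps (Δt=0.5):
t=0.500: state=(1.291, -0.582)
t=1.000: state=(0.894, -1.033)
t=1.500: state=(0.185, -1.926)
t=2.000: state=(-1.079, -2.801)
t=2.500: state=(-1.943, -0.509)
t=3.000: state=(-1.914, 0.372)
t=3.500: state=(-1.670, 0.581)
t=4.000: state=(-1.331, 0.790)
t=4.500: state=(-0.845, 1.216)
t=5.000: state=(-0.011, 2.261)
t=5.500: state=(1.362, 2.611)
t=6.000: state=(2.006, 0.178)
t=6.500: state=(1.899, -0.428)
t=7.000: state=(1.639, -0.605)
t=7.500: state=(1.287, -0.824)
t=8.000: state=(0.775, -1.293)
t=8.500: state=(-0.120, -2.425)
t=9.000: state=(-1.502, -2.345)
t=9.500: state=(-2.012, -0.042)
t=10.000: state=(-1.875, 0.453)
t=10.500: state=(-1.605, 0.624)
t=11.000: state=(-1.240, 0.858)
t=11.250: state=(-1.002, 1.060)
largest grid value and its neighbours: x(6.070)=2.01215, x(6.080)=2.01217, x(6.090)=2.01199
parabola through these three points peaks at t≈6.076 with x≈2.01218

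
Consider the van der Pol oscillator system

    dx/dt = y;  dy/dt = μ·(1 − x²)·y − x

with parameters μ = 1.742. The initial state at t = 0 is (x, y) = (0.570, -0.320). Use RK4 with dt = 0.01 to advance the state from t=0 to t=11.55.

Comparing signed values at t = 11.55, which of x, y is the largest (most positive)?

t=0.000: state=(0.570, -0.320)
step 1 (dt=0.01): k1=(-0.320, -0.946), k2=(-0.325, -0.951), k3=(-0.325, -0.951), k4=(-0.330, -0.956); state += dt/6·(k1+2k2+2k3+k4)
t=0.010: state=(0.567, -0.330)
t=0.020: state=(0.563, -0.339)
t=0.030: state=(0.560, -0.349)
continuing one RK4 step at a time; state shown every 50 steps (Δt=0.5):
t=0.500: state=(0.264, -0.978)
t=1.000: state=(-0.516, -2.210)
t=1.500: state=(-1.578, -1.314)
t=2.000: state=(-1.774, 0.173)
t=2.500: state=(-1.600, 0.462)
t=3.000: state=(-1.325, 0.649)
t=3.500: state=(-0.921, 1.024)
t=4.000: state=(-0.180, 2.164)
t=4.500: state=(1.343, 3.144)
t=5.000: state=(2.016, 0.054)
t=5.500: state=(1.901, -0.363)
t=6.000: state=(1.695, -0.460)
t=6.500: state=(1.436, -0.589)
t=7.000: state=(1.084, -0.858)
t=7.500: state=(0.501, -1.619)
t=8.000: state=(-0.760, -3.464)
t=8.500: state=(-1.962, -0.679)
t=9.000: state=(-1.959, 0.307)
t=9.500: state=(-1.771, 0.428)
t=10.000: state=(-1.532, 0.535)
t=10.500: state=(-1.221, 0.737)
t=11.000: state=(-0.746, 1.251)
t=11.500: state=(0.210, 2.838)
t=11.550: state=(0.358, 3.059)
compare at T: x=0.358, y=3.059

largest component: y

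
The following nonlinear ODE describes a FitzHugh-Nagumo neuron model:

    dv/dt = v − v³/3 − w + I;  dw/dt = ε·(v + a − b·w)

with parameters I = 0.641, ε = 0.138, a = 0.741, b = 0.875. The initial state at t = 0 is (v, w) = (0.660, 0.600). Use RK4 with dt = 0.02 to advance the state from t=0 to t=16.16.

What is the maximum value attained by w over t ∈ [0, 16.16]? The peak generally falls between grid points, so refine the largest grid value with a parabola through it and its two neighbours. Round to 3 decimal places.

max w = 1.553

t=0.000: state=(0.660, 0.600)
step 1 (dt=0.02): k1=(0.605, 0.121), k2=(0.607, 0.122), k3=(0.607, 0.122), k4=(0.609, 0.122); state += dt/6·(k1+2k2+2k3+k4)
t=0.020: state=(0.672, 0.602)
t=0.040: state=(0.684, 0.605)
t=0.060: state=(0.697, 0.607)
continuing one RK4 step at a time; state shown every 50 steps (Δt=1):
t=1.000: state=(1.264, 0.755)
t=2.000: state=(1.509, 0.951)
t=3.000: state=(1.475, 1.135)
t=4.000: state=(1.364, 1.287)
t=5.000: state=(1.225, 1.405)
t=6.000: state=(1.058, 1.490)
t=7.000: state=(0.841, 1.541)
t=8.000: state=(0.507, 1.551)
t=9.000: state=(-0.184, 1.497)
t=10.000: state=(-1.475, 1.315)
t=11.000: state=(-1.895, 1.031)
t=12.000: state=(-1.833, 0.766)
t=13.000: state=(-1.734, 0.544)
t=14.000: state=(-1.633, 0.360)
t=15.000: state=(-1.533, 0.209)
t=16.000: state=(-1.433, 0.089)
t=16.160: state=(-1.417, 0.072)
largest grid value and its neighbours: w(7.700)=1.55296, w(7.720)=1.55298, w(7.740)=1.55298
parabola through these three points peaks at t≈7.727 with w≈1.55298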